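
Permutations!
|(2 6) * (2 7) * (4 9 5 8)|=|(2 6 7)(4 9 5 8)|=12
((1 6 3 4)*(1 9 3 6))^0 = (9) = [0, 1, 2, 3, 4, 5, 6, 7, 8, 9]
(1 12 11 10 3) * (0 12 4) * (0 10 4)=(0 12 11 4 10 3 1)=[12, 0, 2, 1, 10, 5, 6, 7, 8, 9, 3, 4, 11]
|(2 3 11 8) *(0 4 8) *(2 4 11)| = |(0 11)(2 3)(4 8)| = 2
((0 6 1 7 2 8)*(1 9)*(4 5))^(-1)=(0 8 2 7 1 9 6)(4 5)=[8, 9, 7, 3, 5, 4, 0, 1, 2, 6]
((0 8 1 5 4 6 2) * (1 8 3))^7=(8)=[0, 1, 2, 3, 4, 5, 6, 7, 8]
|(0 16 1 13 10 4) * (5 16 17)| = |(0 17 5 16 1 13 10 4)| = 8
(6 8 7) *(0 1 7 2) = (0 1 7 6 8 2) = [1, 7, 0, 3, 4, 5, 8, 6, 2]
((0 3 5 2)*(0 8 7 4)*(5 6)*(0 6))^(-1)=(0 3)(2 5 6 4 7 8)=[3, 1, 5, 0, 7, 6, 4, 8, 2]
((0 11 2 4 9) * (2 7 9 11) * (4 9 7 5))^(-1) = (0 9 2)(4 5 11) = [9, 1, 0, 3, 5, 11, 6, 7, 8, 2, 10, 4]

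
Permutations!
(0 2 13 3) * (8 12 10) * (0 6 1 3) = (0 2 13)(1 3 6)(8 12 10) = [2, 3, 13, 6, 4, 5, 1, 7, 12, 9, 8, 11, 10, 0]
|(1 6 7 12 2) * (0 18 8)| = |(0 18 8)(1 6 7 12 2)| = 15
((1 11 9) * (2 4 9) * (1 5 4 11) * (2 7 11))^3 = (7 11) = [0, 1, 2, 3, 4, 5, 6, 11, 8, 9, 10, 7]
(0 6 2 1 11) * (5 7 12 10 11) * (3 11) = (0 6 2 1 5 7 12 10 3 11) = [6, 5, 1, 11, 4, 7, 2, 12, 8, 9, 3, 0, 10]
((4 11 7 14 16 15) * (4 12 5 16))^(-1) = (4 14 7 11)(5 12 15 16) = [0, 1, 2, 3, 14, 12, 6, 11, 8, 9, 10, 4, 15, 13, 7, 16, 5]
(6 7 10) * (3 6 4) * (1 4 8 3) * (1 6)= (1 4 6 7 10 8 3)= [0, 4, 2, 1, 6, 5, 7, 10, 3, 9, 8]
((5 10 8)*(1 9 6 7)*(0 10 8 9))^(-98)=[7, 6, 2, 3, 4, 5, 10, 9, 8, 0, 1]=(0 7 9)(1 6 10)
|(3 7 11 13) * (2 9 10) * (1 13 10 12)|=|(1 13 3 7 11 10 2 9 12)|=9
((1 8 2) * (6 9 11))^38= (1 2 8)(6 11 9)= [0, 2, 8, 3, 4, 5, 11, 7, 1, 6, 10, 9]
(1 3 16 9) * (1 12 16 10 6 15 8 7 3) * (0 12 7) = [12, 1, 2, 10, 4, 5, 15, 3, 0, 7, 6, 11, 16, 13, 14, 8, 9] = (0 12 16 9 7 3 10 6 15 8)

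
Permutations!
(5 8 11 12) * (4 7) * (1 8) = (1 8 11 12 5)(4 7) = [0, 8, 2, 3, 7, 1, 6, 4, 11, 9, 10, 12, 5]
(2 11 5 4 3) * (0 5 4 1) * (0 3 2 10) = (0 5 1 3 10)(2 11 4) = [5, 3, 11, 10, 2, 1, 6, 7, 8, 9, 0, 4]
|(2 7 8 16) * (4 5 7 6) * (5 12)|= 8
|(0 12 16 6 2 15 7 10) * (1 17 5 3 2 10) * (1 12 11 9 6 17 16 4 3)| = 60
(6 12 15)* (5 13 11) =[0, 1, 2, 3, 4, 13, 12, 7, 8, 9, 10, 5, 15, 11, 14, 6] =(5 13 11)(6 12 15)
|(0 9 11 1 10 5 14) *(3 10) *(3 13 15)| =|(0 9 11 1 13 15 3 10 5 14)| =10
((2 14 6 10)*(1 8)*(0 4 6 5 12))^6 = (0 5 2 6)(4 12 14 10) = [5, 1, 6, 3, 12, 2, 0, 7, 8, 9, 4, 11, 14, 13, 10]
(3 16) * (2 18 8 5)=(2 18 8 5)(3 16)=[0, 1, 18, 16, 4, 2, 6, 7, 5, 9, 10, 11, 12, 13, 14, 15, 3, 17, 8]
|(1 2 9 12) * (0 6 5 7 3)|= 20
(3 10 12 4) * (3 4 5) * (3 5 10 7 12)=(3 7 12 10)=[0, 1, 2, 7, 4, 5, 6, 12, 8, 9, 3, 11, 10]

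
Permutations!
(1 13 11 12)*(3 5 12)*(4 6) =[0, 13, 2, 5, 6, 12, 4, 7, 8, 9, 10, 3, 1, 11] =(1 13 11 3 5 12)(4 6)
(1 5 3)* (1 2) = (1 5 3 2) = [0, 5, 1, 2, 4, 3]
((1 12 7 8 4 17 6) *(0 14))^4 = (1 4 12 17 7 6 8) = [0, 4, 2, 3, 12, 5, 8, 6, 1, 9, 10, 11, 17, 13, 14, 15, 16, 7]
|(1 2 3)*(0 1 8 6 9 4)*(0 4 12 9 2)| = 4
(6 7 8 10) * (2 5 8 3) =(2 5 8 10 6 7 3) =[0, 1, 5, 2, 4, 8, 7, 3, 10, 9, 6]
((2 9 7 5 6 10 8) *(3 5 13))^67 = [0, 1, 3, 8, 4, 2, 9, 6, 13, 5, 7, 11, 12, 10] = (2 3 8 13 10 7 6 9 5)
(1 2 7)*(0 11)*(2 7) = [11, 7, 2, 3, 4, 5, 6, 1, 8, 9, 10, 0] = (0 11)(1 7)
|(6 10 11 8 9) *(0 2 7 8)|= |(0 2 7 8 9 6 10 11)|= 8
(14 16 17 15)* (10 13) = (10 13)(14 16 17 15) = [0, 1, 2, 3, 4, 5, 6, 7, 8, 9, 13, 11, 12, 10, 16, 14, 17, 15]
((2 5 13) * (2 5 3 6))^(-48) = [0, 1, 2, 3, 4, 5, 6, 7, 8, 9, 10, 11, 12, 13] = (13)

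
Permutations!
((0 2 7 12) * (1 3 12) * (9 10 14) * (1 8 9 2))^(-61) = [12, 0, 14, 1, 4, 5, 6, 2, 7, 8, 9, 11, 3, 13, 10] = (0 12 3 1)(2 14 10 9 8 7)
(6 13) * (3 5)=(3 5)(6 13)=[0, 1, 2, 5, 4, 3, 13, 7, 8, 9, 10, 11, 12, 6]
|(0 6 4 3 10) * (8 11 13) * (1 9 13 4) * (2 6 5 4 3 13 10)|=|(0 5 4 13 8 11 3 2 6 1 9 10)|=12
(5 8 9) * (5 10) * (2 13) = (2 13)(5 8 9 10) = [0, 1, 13, 3, 4, 8, 6, 7, 9, 10, 5, 11, 12, 2]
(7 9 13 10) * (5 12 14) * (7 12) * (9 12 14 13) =(5 7 12 13 10 14) =[0, 1, 2, 3, 4, 7, 6, 12, 8, 9, 14, 11, 13, 10, 5]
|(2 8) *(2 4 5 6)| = 5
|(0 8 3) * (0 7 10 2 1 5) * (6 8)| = 9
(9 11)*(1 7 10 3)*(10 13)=(1 7 13 10 3)(9 11)=[0, 7, 2, 1, 4, 5, 6, 13, 8, 11, 3, 9, 12, 10]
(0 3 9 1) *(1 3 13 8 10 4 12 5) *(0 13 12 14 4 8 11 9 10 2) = (0 12 5 1 13 11 9 3 10 8 2)(4 14) = [12, 13, 0, 10, 14, 1, 6, 7, 2, 3, 8, 9, 5, 11, 4]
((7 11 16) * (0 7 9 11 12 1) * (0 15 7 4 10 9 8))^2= (0 10 11 8 4 9 16)(1 7)(12 15)= [10, 7, 2, 3, 9, 5, 6, 1, 4, 16, 11, 8, 15, 13, 14, 12, 0]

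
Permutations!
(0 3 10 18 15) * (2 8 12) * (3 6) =(0 6 3 10 18 15)(2 8 12) =[6, 1, 8, 10, 4, 5, 3, 7, 12, 9, 18, 11, 2, 13, 14, 0, 16, 17, 15]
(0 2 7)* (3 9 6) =(0 2 7)(3 9 6) =[2, 1, 7, 9, 4, 5, 3, 0, 8, 6]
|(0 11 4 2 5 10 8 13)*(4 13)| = |(0 11 13)(2 5 10 8 4)| = 15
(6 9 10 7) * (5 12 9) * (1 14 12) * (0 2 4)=(0 2 4)(1 14 12 9 10 7 6 5)=[2, 14, 4, 3, 0, 1, 5, 6, 8, 10, 7, 11, 9, 13, 12]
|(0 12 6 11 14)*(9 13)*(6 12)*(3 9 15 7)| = 20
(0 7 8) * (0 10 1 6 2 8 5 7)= [0, 6, 8, 3, 4, 7, 2, 5, 10, 9, 1]= (1 6 2 8 10)(5 7)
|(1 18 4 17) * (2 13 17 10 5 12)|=9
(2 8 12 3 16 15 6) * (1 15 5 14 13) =(1 15 6 2 8 12 3 16 5 14 13) =[0, 15, 8, 16, 4, 14, 2, 7, 12, 9, 10, 11, 3, 1, 13, 6, 5]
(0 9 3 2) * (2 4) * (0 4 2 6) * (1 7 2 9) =(0 1 7 2 4 6)(3 9) =[1, 7, 4, 9, 6, 5, 0, 2, 8, 3]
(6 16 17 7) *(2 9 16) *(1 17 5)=(1 17 7 6 2 9 16 5)=[0, 17, 9, 3, 4, 1, 2, 6, 8, 16, 10, 11, 12, 13, 14, 15, 5, 7]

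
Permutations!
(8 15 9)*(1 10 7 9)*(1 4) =(1 10 7 9 8 15 4) =[0, 10, 2, 3, 1, 5, 6, 9, 15, 8, 7, 11, 12, 13, 14, 4]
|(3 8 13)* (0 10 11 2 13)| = |(0 10 11 2 13 3 8)| = 7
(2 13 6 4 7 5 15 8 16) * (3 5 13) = (2 3 5 15 8 16)(4 7 13 6) = [0, 1, 3, 5, 7, 15, 4, 13, 16, 9, 10, 11, 12, 6, 14, 8, 2]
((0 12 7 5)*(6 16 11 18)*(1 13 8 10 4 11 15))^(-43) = (0 12 7 5)(1 6 4 13 16 11 8 15 18 10) = [12, 6, 2, 3, 13, 0, 4, 5, 15, 9, 1, 8, 7, 16, 14, 18, 11, 17, 10]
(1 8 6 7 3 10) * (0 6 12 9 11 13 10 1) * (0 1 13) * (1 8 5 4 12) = (0 6 7 3 13 10 8 1 5 4 12 9 11) = [6, 5, 2, 13, 12, 4, 7, 3, 1, 11, 8, 0, 9, 10]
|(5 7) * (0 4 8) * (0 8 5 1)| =5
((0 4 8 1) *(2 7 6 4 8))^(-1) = (0 1 8)(2 4 6 7) = [1, 8, 4, 3, 6, 5, 7, 2, 0]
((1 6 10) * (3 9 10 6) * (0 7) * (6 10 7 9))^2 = (0 7 9)(1 6)(3 10) = [7, 6, 2, 10, 4, 5, 1, 9, 8, 0, 3]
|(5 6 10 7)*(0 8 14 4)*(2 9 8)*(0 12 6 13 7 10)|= |(0 2 9 8 14 4 12 6)(5 13 7)|= 24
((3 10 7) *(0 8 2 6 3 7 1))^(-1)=(0 1 10 3 6 2 8)=[1, 10, 8, 6, 4, 5, 2, 7, 0, 9, 3]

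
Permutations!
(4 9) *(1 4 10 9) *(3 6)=[0, 4, 2, 6, 1, 5, 3, 7, 8, 10, 9]=(1 4)(3 6)(9 10)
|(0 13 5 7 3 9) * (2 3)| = |(0 13 5 7 2 3 9)| = 7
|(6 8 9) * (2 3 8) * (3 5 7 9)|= |(2 5 7 9 6)(3 8)|= 10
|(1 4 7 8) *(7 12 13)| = |(1 4 12 13 7 8)| = 6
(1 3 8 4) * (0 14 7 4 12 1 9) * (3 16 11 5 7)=(0 14 3 8 12 1 16 11 5 7 4 9)=[14, 16, 2, 8, 9, 7, 6, 4, 12, 0, 10, 5, 1, 13, 3, 15, 11]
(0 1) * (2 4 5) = [1, 0, 4, 3, 5, 2] = (0 1)(2 4 5)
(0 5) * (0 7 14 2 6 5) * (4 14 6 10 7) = (2 10 7 6 5 4 14) = [0, 1, 10, 3, 14, 4, 5, 6, 8, 9, 7, 11, 12, 13, 2]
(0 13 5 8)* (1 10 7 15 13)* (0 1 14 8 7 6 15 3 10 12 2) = (0 14 8 1 12 2)(3 10 6 15 13 5 7) = [14, 12, 0, 10, 4, 7, 15, 3, 1, 9, 6, 11, 2, 5, 8, 13]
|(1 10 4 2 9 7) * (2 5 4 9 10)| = 10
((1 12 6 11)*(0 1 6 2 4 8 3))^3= (0 2 3 12 8 1 4)(6 11)= [2, 4, 3, 12, 0, 5, 11, 7, 1, 9, 10, 6, 8]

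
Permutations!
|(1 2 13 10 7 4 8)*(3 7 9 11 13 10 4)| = 8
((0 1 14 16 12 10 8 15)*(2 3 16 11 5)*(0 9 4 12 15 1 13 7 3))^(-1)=(0 2 5 11 14 1 8 10 12 4 9 15 16 3 7 13)=[2, 8, 5, 7, 9, 11, 6, 13, 10, 15, 12, 14, 4, 0, 1, 16, 3]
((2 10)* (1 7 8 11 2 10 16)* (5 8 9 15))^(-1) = (1 16 2 11 8 5 15 9 7) = [0, 16, 11, 3, 4, 15, 6, 1, 5, 7, 10, 8, 12, 13, 14, 9, 2]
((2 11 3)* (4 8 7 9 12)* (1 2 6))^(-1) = (1 6 3 11 2)(4 12 9 7 8) = [0, 6, 1, 11, 12, 5, 3, 8, 4, 7, 10, 2, 9]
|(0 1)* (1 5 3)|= |(0 5 3 1)|= 4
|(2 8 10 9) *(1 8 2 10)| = 2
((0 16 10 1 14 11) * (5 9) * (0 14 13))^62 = [10, 0, 2, 3, 4, 5, 6, 7, 8, 9, 13, 11, 12, 16, 14, 15, 1] = (0 10 13 16 1)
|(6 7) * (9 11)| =|(6 7)(9 11)| =2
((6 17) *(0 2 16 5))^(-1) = (0 5 16 2)(6 17) = [5, 1, 0, 3, 4, 16, 17, 7, 8, 9, 10, 11, 12, 13, 14, 15, 2, 6]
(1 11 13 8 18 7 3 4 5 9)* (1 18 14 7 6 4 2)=[0, 11, 1, 2, 5, 9, 4, 3, 14, 18, 10, 13, 12, 8, 7, 15, 16, 17, 6]=(1 11 13 8 14 7 3 2)(4 5 9 18 6)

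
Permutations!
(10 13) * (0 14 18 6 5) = (0 14 18 6 5)(10 13) = [14, 1, 2, 3, 4, 0, 5, 7, 8, 9, 13, 11, 12, 10, 18, 15, 16, 17, 6]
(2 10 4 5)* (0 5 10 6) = (0 5 2 6)(4 10) = [5, 1, 6, 3, 10, 2, 0, 7, 8, 9, 4]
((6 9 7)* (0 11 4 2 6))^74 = (0 6 11 9 4 7 2) = [6, 1, 0, 3, 7, 5, 11, 2, 8, 4, 10, 9]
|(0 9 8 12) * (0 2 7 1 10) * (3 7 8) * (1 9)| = 3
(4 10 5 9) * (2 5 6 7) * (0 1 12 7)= (0 1 12 7 2 5 9 4 10 6)= [1, 12, 5, 3, 10, 9, 0, 2, 8, 4, 6, 11, 7]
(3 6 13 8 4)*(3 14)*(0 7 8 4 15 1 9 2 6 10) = (0 7 8 15 1 9 2 6 13 4 14 3 10) = [7, 9, 6, 10, 14, 5, 13, 8, 15, 2, 0, 11, 12, 4, 3, 1]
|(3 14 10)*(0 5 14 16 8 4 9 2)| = 10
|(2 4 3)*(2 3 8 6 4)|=3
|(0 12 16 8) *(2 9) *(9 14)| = |(0 12 16 8)(2 14 9)| = 12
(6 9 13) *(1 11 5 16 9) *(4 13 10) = (1 11 5 16 9 10 4 13 6) = [0, 11, 2, 3, 13, 16, 1, 7, 8, 10, 4, 5, 12, 6, 14, 15, 9]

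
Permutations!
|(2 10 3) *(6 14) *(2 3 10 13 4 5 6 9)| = |(2 13 4 5 6 14 9)| = 7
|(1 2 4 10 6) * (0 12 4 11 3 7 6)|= 12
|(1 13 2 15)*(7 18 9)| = |(1 13 2 15)(7 18 9)| = 12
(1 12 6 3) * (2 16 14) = (1 12 6 3)(2 16 14) = [0, 12, 16, 1, 4, 5, 3, 7, 8, 9, 10, 11, 6, 13, 2, 15, 14]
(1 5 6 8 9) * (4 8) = (1 5 6 4 8 9) = [0, 5, 2, 3, 8, 6, 4, 7, 9, 1]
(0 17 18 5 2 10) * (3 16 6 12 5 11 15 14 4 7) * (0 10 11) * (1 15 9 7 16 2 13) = [17, 15, 11, 2, 16, 13, 12, 3, 8, 7, 10, 9, 5, 1, 4, 14, 6, 18, 0] = (0 17 18)(1 15 14 4 16 6 12 5 13)(2 11 9 7 3)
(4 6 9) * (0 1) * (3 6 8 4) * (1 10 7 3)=(0 10 7 3 6 9 1)(4 8)=[10, 0, 2, 6, 8, 5, 9, 3, 4, 1, 7]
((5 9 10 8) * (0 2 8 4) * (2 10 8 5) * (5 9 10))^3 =(0 4 10 5) =[4, 1, 2, 3, 10, 0, 6, 7, 8, 9, 5]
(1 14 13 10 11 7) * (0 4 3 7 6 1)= (0 4 3 7)(1 14 13 10 11 6)= [4, 14, 2, 7, 3, 5, 1, 0, 8, 9, 11, 6, 12, 10, 13]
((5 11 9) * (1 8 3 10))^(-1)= [0, 10, 2, 8, 4, 9, 6, 7, 1, 11, 3, 5]= (1 10 3 8)(5 9 11)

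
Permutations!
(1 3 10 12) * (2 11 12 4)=[0, 3, 11, 10, 2, 5, 6, 7, 8, 9, 4, 12, 1]=(1 3 10 4 2 11 12)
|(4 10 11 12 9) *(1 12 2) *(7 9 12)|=|(12)(1 7 9 4 10 11 2)|=7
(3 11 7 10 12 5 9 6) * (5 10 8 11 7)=(3 7 8 11 5 9 6)(10 12)=[0, 1, 2, 7, 4, 9, 3, 8, 11, 6, 12, 5, 10]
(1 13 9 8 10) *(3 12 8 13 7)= (1 7 3 12 8 10)(9 13)= [0, 7, 2, 12, 4, 5, 6, 3, 10, 13, 1, 11, 8, 9]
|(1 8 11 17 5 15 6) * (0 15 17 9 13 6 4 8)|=18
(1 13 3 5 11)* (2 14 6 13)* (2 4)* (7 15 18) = (1 4 2 14 6 13 3 5 11)(7 15 18) = [0, 4, 14, 5, 2, 11, 13, 15, 8, 9, 10, 1, 12, 3, 6, 18, 16, 17, 7]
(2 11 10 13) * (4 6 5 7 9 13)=(2 11 10 4 6 5 7 9 13)=[0, 1, 11, 3, 6, 7, 5, 9, 8, 13, 4, 10, 12, 2]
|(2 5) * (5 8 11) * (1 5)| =|(1 5 2 8 11)| =5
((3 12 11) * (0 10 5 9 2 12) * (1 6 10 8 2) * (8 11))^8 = (0 3 11)(1 5 6 9 10)(2 8 12) = [3, 5, 8, 11, 4, 6, 9, 7, 12, 10, 1, 0, 2]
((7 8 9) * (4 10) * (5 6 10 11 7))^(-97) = (4 10 6 5 9 8 7 11) = [0, 1, 2, 3, 10, 9, 5, 11, 7, 8, 6, 4]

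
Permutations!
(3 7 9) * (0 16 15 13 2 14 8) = (0 16 15 13 2 14 8)(3 7 9) = [16, 1, 14, 7, 4, 5, 6, 9, 0, 3, 10, 11, 12, 2, 8, 13, 15]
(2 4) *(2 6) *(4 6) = (2 6) = [0, 1, 6, 3, 4, 5, 2]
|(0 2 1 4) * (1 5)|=5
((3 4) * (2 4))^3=(4)=[0, 1, 2, 3, 4]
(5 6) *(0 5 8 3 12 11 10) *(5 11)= (0 11 10)(3 12 5 6 8)= [11, 1, 2, 12, 4, 6, 8, 7, 3, 9, 0, 10, 5]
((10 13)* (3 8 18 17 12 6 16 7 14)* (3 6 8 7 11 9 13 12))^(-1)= (3 17 18 8 12 10 13 9 11 16 6 14 7)= [0, 1, 2, 17, 4, 5, 14, 3, 12, 11, 13, 16, 10, 9, 7, 15, 6, 18, 8]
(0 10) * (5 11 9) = (0 10)(5 11 9) = [10, 1, 2, 3, 4, 11, 6, 7, 8, 5, 0, 9]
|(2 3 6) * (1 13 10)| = |(1 13 10)(2 3 6)| = 3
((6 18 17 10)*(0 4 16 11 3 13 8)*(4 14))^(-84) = (18)(0 11)(3 14)(4 13)(8 16) = [11, 1, 2, 14, 13, 5, 6, 7, 16, 9, 10, 0, 12, 4, 3, 15, 8, 17, 18]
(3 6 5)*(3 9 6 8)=(3 8)(5 9 6)=[0, 1, 2, 8, 4, 9, 5, 7, 3, 6]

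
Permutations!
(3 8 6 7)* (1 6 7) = (1 6)(3 8 7) = [0, 6, 2, 8, 4, 5, 1, 3, 7]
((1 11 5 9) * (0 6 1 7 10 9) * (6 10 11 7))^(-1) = (0 5 11 7 1 6 9 10) = [5, 6, 2, 3, 4, 11, 9, 1, 8, 10, 0, 7]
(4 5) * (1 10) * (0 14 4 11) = (0 14 4 5 11)(1 10) = [14, 10, 2, 3, 5, 11, 6, 7, 8, 9, 1, 0, 12, 13, 4]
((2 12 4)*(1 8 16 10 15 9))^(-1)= (1 9 15 10 16 8)(2 4 12)= [0, 9, 4, 3, 12, 5, 6, 7, 1, 15, 16, 11, 2, 13, 14, 10, 8]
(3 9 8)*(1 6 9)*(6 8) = (1 8 3)(6 9) = [0, 8, 2, 1, 4, 5, 9, 7, 3, 6]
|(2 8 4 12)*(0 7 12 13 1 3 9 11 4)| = 30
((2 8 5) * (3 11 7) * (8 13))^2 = (2 8)(3 7 11)(5 13) = [0, 1, 8, 7, 4, 13, 6, 11, 2, 9, 10, 3, 12, 5]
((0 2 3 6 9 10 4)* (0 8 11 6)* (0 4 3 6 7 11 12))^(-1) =[12, 1, 0, 10, 3, 5, 2, 11, 4, 6, 9, 7, 8] =(0 12 8 4 3 10 9 6 2)(7 11)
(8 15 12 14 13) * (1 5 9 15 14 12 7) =(1 5 9 15 7)(8 14 13) =[0, 5, 2, 3, 4, 9, 6, 1, 14, 15, 10, 11, 12, 8, 13, 7]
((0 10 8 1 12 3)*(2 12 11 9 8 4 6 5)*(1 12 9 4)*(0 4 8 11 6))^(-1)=(0 4 3 12 8 11 9 2 5 6 1 10)=[4, 10, 5, 12, 3, 6, 1, 7, 11, 2, 0, 9, 8]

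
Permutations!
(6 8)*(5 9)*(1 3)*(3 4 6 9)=(1 4 6 8 9 5 3)=[0, 4, 2, 1, 6, 3, 8, 7, 9, 5]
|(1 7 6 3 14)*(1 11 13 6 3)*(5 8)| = 14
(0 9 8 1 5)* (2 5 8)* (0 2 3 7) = (0 9 3 7)(1 8)(2 5) = [9, 8, 5, 7, 4, 2, 6, 0, 1, 3]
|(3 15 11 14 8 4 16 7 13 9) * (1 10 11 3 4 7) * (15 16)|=|(1 10 11 14 8 7 13 9 4 15 3 16)|=12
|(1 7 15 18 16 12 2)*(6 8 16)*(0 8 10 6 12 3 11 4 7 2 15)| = |(0 8 16 3 11 4 7)(1 2)(6 10)(12 15 18)| = 42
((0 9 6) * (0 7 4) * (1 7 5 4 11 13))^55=[0, 13, 2, 3, 4, 5, 6, 1, 8, 9, 10, 7, 12, 11]=(1 13 11 7)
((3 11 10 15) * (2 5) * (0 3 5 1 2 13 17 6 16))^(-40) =(17) =[0, 1, 2, 3, 4, 5, 6, 7, 8, 9, 10, 11, 12, 13, 14, 15, 16, 17]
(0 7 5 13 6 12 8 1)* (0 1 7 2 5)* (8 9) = (0 2 5 13 6 12 9 8 7) = [2, 1, 5, 3, 4, 13, 12, 0, 7, 8, 10, 11, 9, 6]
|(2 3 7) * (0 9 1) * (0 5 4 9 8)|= 12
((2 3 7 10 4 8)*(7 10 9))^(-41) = (2 8 4 10 3)(7 9) = [0, 1, 8, 2, 10, 5, 6, 9, 4, 7, 3]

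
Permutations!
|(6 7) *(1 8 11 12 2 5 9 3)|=|(1 8 11 12 2 5 9 3)(6 7)|=8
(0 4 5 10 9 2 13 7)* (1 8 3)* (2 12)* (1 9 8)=(0 4 5 10 8 3 9 12 2 13 7)=[4, 1, 13, 9, 5, 10, 6, 0, 3, 12, 8, 11, 2, 7]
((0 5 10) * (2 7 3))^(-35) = [5, 1, 7, 2, 4, 10, 6, 3, 8, 9, 0] = (0 5 10)(2 7 3)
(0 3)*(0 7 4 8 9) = [3, 1, 2, 7, 8, 5, 6, 4, 9, 0] = (0 3 7 4 8 9)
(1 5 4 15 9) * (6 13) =(1 5 4 15 9)(6 13) =[0, 5, 2, 3, 15, 4, 13, 7, 8, 1, 10, 11, 12, 6, 14, 9]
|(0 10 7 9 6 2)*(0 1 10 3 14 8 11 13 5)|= 42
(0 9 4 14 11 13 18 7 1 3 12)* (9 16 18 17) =(0 16 18 7 1 3 12)(4 14 11 13 17 9) =[16, 3, 2, 12, 14, 5, 6, 1, 8, 4, 10, 13, 0, 17, 11, 15, 18, 9, 7]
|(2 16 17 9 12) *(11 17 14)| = 7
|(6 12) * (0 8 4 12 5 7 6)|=12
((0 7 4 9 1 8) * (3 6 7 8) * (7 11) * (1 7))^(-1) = (0 8)(1 11 6 3)(4 7 9) = [8, 11, 2, 1, 7, 5, 3, 9, 0, 4, 10, 6]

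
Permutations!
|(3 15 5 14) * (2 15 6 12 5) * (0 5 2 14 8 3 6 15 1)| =|(0 5 8 3 15 14 6 12 2 1)| =10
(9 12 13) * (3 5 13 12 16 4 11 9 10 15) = [0, 1, 2, 5, 11, 13, 6, 7, 8, 16, 15, 9, 12, 10, 14, 3, 4] = (3 5 13 10 15)(4 11 9 16)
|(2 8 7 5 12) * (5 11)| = 6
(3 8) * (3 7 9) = (3 8 7 9) = [0, 1, 2, 8, 4, 5, 6, 9, 7, 3]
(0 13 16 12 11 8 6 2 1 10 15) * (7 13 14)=(0 14 7 13 16 12 11 8 6 2 1 10 15)=[14, 10, 1, 3, 4, 5, 2, 13, 6, 9, 15, 8, 11, 16, 7, 0, 12]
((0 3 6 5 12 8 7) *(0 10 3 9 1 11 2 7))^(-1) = (0 8 12 5 6 3 10 7 2 11 1 9) = [8, 9, 11, 10, 4, 6, 3, 2, 12, 0, 7, 1, 5]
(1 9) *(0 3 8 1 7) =(0 3 8 1 9 7) =[3, 9, 2, 8, 4, 5, 6, 0, 1, 7]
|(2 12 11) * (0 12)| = |(0 12 11 2)| = 4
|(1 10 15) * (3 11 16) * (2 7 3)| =15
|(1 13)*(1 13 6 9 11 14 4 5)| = 7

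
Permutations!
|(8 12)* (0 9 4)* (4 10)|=4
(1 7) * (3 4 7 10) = [0, 10, 2, 4, 7, 5, 6, 1, 8, 9, 3] = (1 10 3 4 7)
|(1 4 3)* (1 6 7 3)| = |(1 4)(3 6 7)| = 6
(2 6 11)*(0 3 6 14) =[3, 1, 14, 6, 4, 5, 11, 7, 8, 9, 10, 2, 12, 13, 0] =(0 3 6 11 2 14)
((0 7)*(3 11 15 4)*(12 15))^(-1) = (0 7)(3 4 15 12 11) = [7, 1, 2, 4, 15, 5, 6, 0, 8, 9, 10, 3, 11, 13, 14, 12]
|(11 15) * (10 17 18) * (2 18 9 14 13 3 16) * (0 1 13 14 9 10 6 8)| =|(0 1 13 3 16 2 18 6 8)(10 17)(11 15)| =18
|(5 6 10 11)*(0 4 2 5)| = |(0 4 2 5 6 10 11)| = 7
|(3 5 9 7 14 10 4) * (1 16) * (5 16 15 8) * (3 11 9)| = 6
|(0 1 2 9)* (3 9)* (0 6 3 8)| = 12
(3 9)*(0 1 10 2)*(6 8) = (0 1 10 2)(3 9)(6 8) = [1, 10, 0, 9, 4, 5, 8, 7, 6, 3, 2]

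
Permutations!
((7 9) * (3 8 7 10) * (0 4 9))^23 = (0 9 3 7 4 10 8) = [9, 1, 2, 7, 10, 5, 6, 4, 0, 3, 8]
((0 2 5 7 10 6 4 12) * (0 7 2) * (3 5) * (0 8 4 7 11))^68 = [12, 1, 5, 2, 0, 3, 10, 6, 11, 9, 7, 4, 8] = (0 12 8 11 4)(2 5 3)(6 10 7)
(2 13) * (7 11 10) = [0, 1, 13, 3, 4, 5, 6, 11, 8, 9, 7, 10, 12, 2] = (2 13)(7 11 10)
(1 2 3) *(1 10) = [0, 2, 3, 10, 4, 5, 6, 7, 8, 9, 1] = (1 2 3 10)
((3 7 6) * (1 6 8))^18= (1 7 6 8 3)= [0, 7, 2, 1, 4, 5, 8, 6, 3]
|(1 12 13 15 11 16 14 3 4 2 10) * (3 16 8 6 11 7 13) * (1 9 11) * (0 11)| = 66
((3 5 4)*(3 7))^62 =(3 4)(5 7) =[0, 1, 2, 4, 3, 7, 6, 5]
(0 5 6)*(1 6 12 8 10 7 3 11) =[5, 6, 2, 11, 4, 12, 0, 3, 10, 9, 7, 1, 8] =(0 5 12 8 10 7 3 11 1 6)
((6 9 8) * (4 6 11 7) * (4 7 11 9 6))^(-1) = (11)(8 9) = [0, 1, 2, 3, 4, 5, 6, 7, 9, 8, 10, 11]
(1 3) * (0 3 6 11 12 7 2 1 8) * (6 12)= (0 3 8)(1 12 7 2)(6 11)= [3, 12, 1, 8, 4, 5, 11, 2, 0, 9, 10, 6, 7]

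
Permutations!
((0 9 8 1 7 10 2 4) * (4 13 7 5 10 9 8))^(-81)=[4, 8, 10, 3, 9, 1, 6, 13, 0, 7, 5, 11, 12, 2]=(0 4 9 7 13 2 10 5 1 8)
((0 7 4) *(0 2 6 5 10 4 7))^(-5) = (10) = [0, 1, 2, 3, 4, 5, 6, 7, 8, 9, 10]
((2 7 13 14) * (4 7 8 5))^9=(2 5 7 14 8 4 13)=[0, 1, 5, 3, 13, 7, 6, 14, 4, 9, 10, 11, 12, 2, 8]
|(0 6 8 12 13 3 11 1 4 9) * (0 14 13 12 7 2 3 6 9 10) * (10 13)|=|(0 9 14 10)(1 4 13 6 8 7 2 3 11)|=36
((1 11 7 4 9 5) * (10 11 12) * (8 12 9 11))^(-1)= (1 5 9)(4 7 11)(8 10 12)= [0, 5, 2, 3, 7, 9, 6, 11, 10, 1, 12, 4, 8]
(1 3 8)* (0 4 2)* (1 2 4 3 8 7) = (0 3 7 1 8 2) = [3, 8, 0, 7, 4, 5, 6, 1, 2]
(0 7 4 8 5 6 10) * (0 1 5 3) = (0 7 4 8 3)(1 5 6 10) = [7, 5, 2, 0, 8, 6, 10, 4, 3, 9, 1]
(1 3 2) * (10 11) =(1 3 2)(10 11) =[0, 3, 1, 2, 4, 5, 6, 7, 8, 9, 11, 10]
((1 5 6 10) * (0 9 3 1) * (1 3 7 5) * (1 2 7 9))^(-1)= [10, 0, 1, 3, 4, 7, 5, 2, 8, 9, 6]= (0 10 6 5 7 2 1)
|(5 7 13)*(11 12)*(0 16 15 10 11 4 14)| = 24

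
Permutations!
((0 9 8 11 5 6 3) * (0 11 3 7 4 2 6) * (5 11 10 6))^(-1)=[5, 1, 4, 8, 7, 2, 10, 6, 9, 0, 3, 11]=(11)(0 5 2 4 7 6 10 3 8 9)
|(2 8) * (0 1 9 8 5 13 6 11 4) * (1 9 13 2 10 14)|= 10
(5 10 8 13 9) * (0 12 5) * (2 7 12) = [2, 1, 7, 3, 4, 10, 6, 12, 13, 0, 8, 11, 5, 9] = (0 2 7 12 5 10 8 13 9)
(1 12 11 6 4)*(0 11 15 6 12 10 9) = [11, 10, 2, 3, 1, 5, 4, 7, 8, 0, 9, 12, 15, 13, 14, 6] = (0 11 12 15 6 4 1 10 9)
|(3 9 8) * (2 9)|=4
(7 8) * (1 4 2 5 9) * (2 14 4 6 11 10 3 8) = (1 6 11 10 3 8 7 2 5 9)(4 14) = [0, 6, 5, 8, 14, 9, 11, 2, 7, 1, 3, 10, 12, 13, 4]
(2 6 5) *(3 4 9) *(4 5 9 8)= (2 6 9 3 5)(4 8)= [0, 1, 6, 5, 8, 2, 9, 7, 4, 3]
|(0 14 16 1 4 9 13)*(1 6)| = |(0 14 16 6 1 4 9 13)| = 8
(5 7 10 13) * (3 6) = (3 6)(5 7 10 13) = [0, 1, 2, 6, 4, 7, 3, 10, 8, 9, 13, 11, 12, 5]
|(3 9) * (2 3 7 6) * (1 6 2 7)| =6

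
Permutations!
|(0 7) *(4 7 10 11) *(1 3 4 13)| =|(0 10 11 13 1 3 4 7)| =8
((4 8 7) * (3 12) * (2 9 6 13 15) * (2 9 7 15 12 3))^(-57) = (2 6 8)(4 12 9)(7 13 15) = [0, 1, 6, 3, 12, 5, 8, 13, 2, 4, 10, 11, 9, 15, 14, 7]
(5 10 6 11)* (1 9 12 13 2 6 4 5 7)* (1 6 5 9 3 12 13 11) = (1 3 12 11 7 6)(2 5 10 4 9 13) = [0, 3, 5, 12, 9, 10, 1, 6, 8, 13, 4, 7, 11, 2]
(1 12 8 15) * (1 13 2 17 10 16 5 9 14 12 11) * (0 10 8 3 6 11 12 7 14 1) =[10, 12, 17, 6, 4, 9, 11, 14, 15, 1, 16, 0, 3, 2, 7, 13, 5, 8] =(0 10 16 5 9 1 12 3 6 11)(2 17 8 15 13)(7 14)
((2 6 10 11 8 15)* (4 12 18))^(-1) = (2 15 8 11 10 6)(4 18 12) = [0, 1, 15, 3, 18, 5, 2, 7, 11, 9, 6, 10, 4, 13, 14, 8, 16, 17, 12]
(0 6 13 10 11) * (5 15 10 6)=(0 5 15 10 11)(6 13)=[5, 1, 2, 3, 4, 15, 13, 7, 8, 9, 11, 0, 12, 6, 14, 10]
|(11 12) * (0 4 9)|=|(0 4 9)(11 12)|=6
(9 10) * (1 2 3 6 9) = (1 2 3 6 9 10) = [0, 2, 3, 6, 4, 5, 9, 7, 8, 10, 1]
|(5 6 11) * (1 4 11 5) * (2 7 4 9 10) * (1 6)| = 9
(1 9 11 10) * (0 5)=(0 5)(1 9 11 10)=[5, 9, 2, 3, 4, 0, 6, 7, 8, 11, 1, 10]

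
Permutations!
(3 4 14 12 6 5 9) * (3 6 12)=(3 4 14)(5 9 6)=[0, 1, 2, 4, 14, 9, 5, 7, 8, 6, 10, 11, 12, 13, 3]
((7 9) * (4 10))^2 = (10) = [0, 1, 2, 3, 4, 5, 6, 7, 8, 9, 10]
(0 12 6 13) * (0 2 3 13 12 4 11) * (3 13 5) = (0 4 11)(2 13)(3 5)(6 12) = [4, 1, 13, 5, 11, 3, 12, 7, 8, 9, 10, 0, 6, 2]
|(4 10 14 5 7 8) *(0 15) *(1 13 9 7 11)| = |(0 15)(1 13 9 7 8 4 10 14 5 11)| = 10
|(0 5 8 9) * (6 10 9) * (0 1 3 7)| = |(0 5 8 6 10 9 1 3 7)| = 9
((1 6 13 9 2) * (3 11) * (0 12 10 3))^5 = (13) = [0, 1, 2, 3, 4, 5, 6, 7, 8, 9, 10, 11, 12, 13]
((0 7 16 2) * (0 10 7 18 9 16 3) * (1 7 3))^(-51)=(0 10 16 18 3 2 9)(1 7)=[10, 7, 9, 2, 4, 5, 6, 1, 8, 0, 16, 11, 12, 13, 14, 15, 18, 17, 3]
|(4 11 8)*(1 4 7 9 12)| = 7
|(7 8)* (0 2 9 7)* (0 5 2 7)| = 6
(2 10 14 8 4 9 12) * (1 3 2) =(1 3 2 10 14 8 4 9 12) =[0, 3, 10, 2, 9, 5, 6, 7, 4, 12, 14, 11, 1, 13, 8]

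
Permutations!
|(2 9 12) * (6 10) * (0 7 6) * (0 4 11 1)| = 21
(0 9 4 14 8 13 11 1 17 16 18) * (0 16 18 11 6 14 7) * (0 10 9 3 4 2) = (0 3 4 7 10 9 2)(1 17 18 16 11)(6 14 8 13) = [3, 17, 0, 4, 7, 5, 14, 10, 13, 2, 9, 1, 12, 6, 8, 15, 11, 18, 16]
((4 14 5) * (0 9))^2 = (4 5 14) = [0, 1, 2, 3, 5, 14, 6, 7, 8, 9, 10, 11, 12, 13, 4]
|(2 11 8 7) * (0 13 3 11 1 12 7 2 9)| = 10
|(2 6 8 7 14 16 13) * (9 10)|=|(2 6 8 7 14 16 13)(9 10)|=14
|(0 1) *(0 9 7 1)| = |(1 9 7)| = 3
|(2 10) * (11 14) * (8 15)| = 2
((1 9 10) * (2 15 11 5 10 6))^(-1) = [0, 10, 6, 3, 4, 11, 9, 7, 8, 1, 5, 15, 12, 13, 14, 2] = (1 10 5 11 15 2 6 9)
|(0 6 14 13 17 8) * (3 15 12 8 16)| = 10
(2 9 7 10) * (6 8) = (2 9 7 10)(6 8) = [0, 1, 9, 3, 4, 5, 8, 10, 6, 7, 2]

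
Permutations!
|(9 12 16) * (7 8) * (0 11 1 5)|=|(0 11 1 5)(7 8)(9 12 16)|=12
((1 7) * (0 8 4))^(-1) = (0 4 8)(1 7) = [4, 7, 2, 3, 8, 5, 6, 1, 0]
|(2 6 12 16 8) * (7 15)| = |(2 6 12 16 8)(7 15)| = 10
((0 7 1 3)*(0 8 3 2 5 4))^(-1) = (0 4 5 2 1 7)(3 8) = [4, 7, 1, 8, 5, 2, 6, 0, 3]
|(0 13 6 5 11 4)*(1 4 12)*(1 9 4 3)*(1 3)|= |(0 13 6 5 11 12 9 4)|= 8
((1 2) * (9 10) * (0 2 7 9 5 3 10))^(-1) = (0 9 7 1 2)(3 5 10) = [9, 2, 0, 5, 4, 10, 6, 1, 8, 7, 3]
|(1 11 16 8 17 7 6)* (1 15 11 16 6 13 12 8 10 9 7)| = |(1 16 10 9 7 13 12 8 17)(6 15 11)| = 9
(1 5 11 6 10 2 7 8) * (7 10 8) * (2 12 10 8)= (1 5 11 6 2 8)(10 12)= [0, 5, 8, 3, 4, 11, 2, 7, 1, 9, 12, 6, 10]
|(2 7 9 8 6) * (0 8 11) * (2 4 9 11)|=|(0 8 6 4 9 2 7 11)|=8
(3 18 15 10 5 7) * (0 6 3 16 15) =(0 6 3 18)(5 7 16 15 10) =[6, 1, 2, 18, 4, 7, 3, 16, 8, 9, 5, 11, 12, 13, 14, 10, 15, 17, 0]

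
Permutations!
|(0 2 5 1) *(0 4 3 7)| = |(0 2 5 1 4 3 7)| = 7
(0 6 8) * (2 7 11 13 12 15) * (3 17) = [6, 1, 7, 17, 4, 5, 8, 11, 0, 9, 10, 13, 15, 12, 14, 2, 16, 3] = (0 6 8)(2 7 11 13 12 15)(3 17)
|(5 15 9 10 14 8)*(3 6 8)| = 8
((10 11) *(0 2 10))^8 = (11) = [0, 1, 2, 3, 4, 5, 6, 7, 8, 9, 10, 11]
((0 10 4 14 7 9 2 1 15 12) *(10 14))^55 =(0 12 15 1 2 9 7 14)(4 10) =[12, 2, 9, 3, 10, 5, 6, 14, 8, 7, 4, 11, 15, 13, 0, 1]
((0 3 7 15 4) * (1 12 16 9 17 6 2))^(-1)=(0 4 15 7 3)(1 2 6 17 9 16 12)=[4, 2, 6, 0, 15, 5, 17, 3, 8, 16, 10, 11, 1, 13, 14, 7, 12, 9]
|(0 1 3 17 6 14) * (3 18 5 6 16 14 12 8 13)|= |(0 1 18 5 6 12 8 13 3 17 16 14)|= 12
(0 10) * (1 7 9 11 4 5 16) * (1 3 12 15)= (0 10)(1 7 9 11 4 5 16 3 12 15)= [10, 7, 2, 12, 5, 16, 6, 9, 8, 11, 0, 4, 15, 13, 14, 1, 3]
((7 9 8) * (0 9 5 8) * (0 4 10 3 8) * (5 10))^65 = (0 9 4 5)(3 8 7 10) = [9, 1, 2, 8, 5, 0, 6, 10, 7, 4, 3]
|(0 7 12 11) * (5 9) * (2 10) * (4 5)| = |(0 7 12 11)(2 10)(4 5 9)| = 12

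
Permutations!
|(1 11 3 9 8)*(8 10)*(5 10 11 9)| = |(1 9 11 3 5 10 8)| = 7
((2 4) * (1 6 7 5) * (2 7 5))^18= (7)= [0, 1, 2, 3, 4, 5, 6, 7]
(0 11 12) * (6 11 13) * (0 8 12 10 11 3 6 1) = (0 13 1)(3 6)(8 12)(10 11) = [13, 0, 2, 6, 4, 5, 3, 7, 12, 9, 11, 10, 8, 1]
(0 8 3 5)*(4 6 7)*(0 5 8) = (3 8)(4 6 7) = [0, 1, 2, 8, 6, 5, 7, 4, 3]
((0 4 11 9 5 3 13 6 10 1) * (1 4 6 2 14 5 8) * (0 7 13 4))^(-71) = (0 6 10)(1 3 7 4 13 11 2 9 14 8 5) = [6, 3, 9, 7, 13, 1, 10, 4, 5, 14, 0, 2, 12, 11, 8]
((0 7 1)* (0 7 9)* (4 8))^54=(9)=[0, 1, 2, 3, 4, 5, 6, 7, 8, 9]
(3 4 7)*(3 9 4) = (4 7 9) = [0, 1, 2, 3, 7, 5, 6, 9, 8, 4]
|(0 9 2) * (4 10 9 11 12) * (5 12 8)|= |(0 11 8 5 12 4 10 9 2)|= 9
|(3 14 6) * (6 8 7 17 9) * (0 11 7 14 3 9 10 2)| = 6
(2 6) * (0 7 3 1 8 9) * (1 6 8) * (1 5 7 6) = (0 6 2 8 9)(1 5 7 3) = [6, 5, 8, 1, 4, 7, 2, 3, 9, 0]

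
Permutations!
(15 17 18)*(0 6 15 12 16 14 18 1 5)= (0 6 15 17 1 5)(12 16 14 18)= [6, 5, 2, 3, 4, 0, 15, 7, 8, 9, 10, 11, 16, 13, 18, 17, 14, 1, 12]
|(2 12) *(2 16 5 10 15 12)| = |(5 10 15 12 16)| = 5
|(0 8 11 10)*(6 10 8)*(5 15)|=6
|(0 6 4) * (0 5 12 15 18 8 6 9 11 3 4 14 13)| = 13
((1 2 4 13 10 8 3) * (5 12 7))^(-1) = (1 3 8 10 13 4 2)(5 7 12) = [0, 3, 1, 8, 2, 7, 6, 12, 10, 9, 13, 11, 5, 4]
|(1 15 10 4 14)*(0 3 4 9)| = |(0 3 4 14 1 15 10 9)| = 8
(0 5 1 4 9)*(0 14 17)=(0 5 1 4 9 14 17)=[5, 4, 2, 3, 9, 1, 6, 7, 8, 14, 10, 11, 12, 13, 17, 15, 16, 0]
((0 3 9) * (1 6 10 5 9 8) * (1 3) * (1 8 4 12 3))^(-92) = (0 9 5 10 6 1 8)(3 4 12) = [9, 8, 2, 4, 12, 10, 1, 7, 0, 5, 6, 11, 3]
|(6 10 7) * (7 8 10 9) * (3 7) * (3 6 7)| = 2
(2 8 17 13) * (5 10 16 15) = [0, 1, 8, 3, 4, 10, 6, 7, 17, 9, 16, 11, 12, 2, 14, 5, 15, 13] = (2 8 17 13)(5 10 16 15)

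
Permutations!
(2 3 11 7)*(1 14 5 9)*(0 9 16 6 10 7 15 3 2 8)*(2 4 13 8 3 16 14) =(0 9 1 2 4 13 8)(3 11 15 16 6 10 7)(5 14) =[9, 2, 4, 11, 13, 14, 10, 3, 0, 1, 7, 15, 12, 8, 5, 16, 6]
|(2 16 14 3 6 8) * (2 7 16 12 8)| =8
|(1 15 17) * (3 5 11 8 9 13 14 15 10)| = 11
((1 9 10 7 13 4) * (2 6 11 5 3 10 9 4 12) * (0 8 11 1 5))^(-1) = (0 11 8)(1 6 2 12 13 7 10 3 5 4) = [11, 6, 12, 5, 1, 4, 2, 10, 0, 9, 3, 8, 13, 7]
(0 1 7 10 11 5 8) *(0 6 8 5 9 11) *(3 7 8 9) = (0 1 8 6 9 11 3 7 10) = [1, 8, 2, 7, 4, 5, 9, 10, 6, 11, 0, 3]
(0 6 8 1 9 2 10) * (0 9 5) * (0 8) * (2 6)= [2, 5, 10, 3, 4, 8, 0, 7, 1, 6, 9]= (0 2 10 9 6)(1 5 8)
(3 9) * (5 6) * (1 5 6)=(1 5)(3 9)=[0, 5, 2, 9, 4, 1, 6, 7, 8, 3]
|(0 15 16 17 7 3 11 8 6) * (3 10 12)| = 11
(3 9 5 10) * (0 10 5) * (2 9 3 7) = (0 10 7 2 9) = [10, 1, 9, 3, 4, 5, 6, 2, 8, 0, 7]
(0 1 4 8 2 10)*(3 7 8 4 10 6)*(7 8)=[1, 10, 6, 8, 4, 5, 3, 7, 2, 9, 0]=(0 1 10)(2 6 3 8)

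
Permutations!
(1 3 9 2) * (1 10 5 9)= (1 3)(2 10 5 9)= [0, 3, 10, 1, 4, 9, 6, 7, 8, 2, 5]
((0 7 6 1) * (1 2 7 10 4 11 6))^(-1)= (0 1 7 2 6 11 4 10)= [1, 7, 6, 3, 10, 5, 11, 2, 8, 9, 0, 4]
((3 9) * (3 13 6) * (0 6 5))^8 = (0 3 13)(5 6 9) = [3, 1, 2, 13, 4, 6, 9, 7, 8, 5, 10, 11, 12, 0]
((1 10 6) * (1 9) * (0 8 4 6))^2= (0 4 9 10 8 6 1)= [4, 0, 2, 3, 9, 5, 1, 7, 6, 10, 8]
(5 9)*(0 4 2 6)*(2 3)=(0 4 3 2 6)(5 9)=[4, 1, 6, 2, 3, 9, 0, 7, 8, 5]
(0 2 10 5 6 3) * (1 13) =(0 2 10 5 6 3)(1 13) =[2, 13, 10, 0, 4, 6, 3, 7, 8, 9, 5, 11, 12, 1]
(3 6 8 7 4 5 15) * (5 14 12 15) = [0, 1, 2, 6, 14, 5, 8, 4, 7, 9, 10, 11, 15, 13, 12, 3] = (3 6 8 7 4 14 12 15)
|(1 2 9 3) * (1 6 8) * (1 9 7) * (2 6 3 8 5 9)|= 7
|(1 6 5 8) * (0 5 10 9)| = |(0 5 8 1 6 10 9)| = 7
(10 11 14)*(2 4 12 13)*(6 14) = (2 4 12 13)(6 14 10 11) = [0, 1, 4, 3, 12, 5, 14, 7, 8, 9, 11, 6, 13, 2, 10]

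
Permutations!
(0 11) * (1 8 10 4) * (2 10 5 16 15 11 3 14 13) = (0 3 14 13 2 10 4 1 8 5 16 15 11) = [3, 8, 10, 14, 1, 16, 6, 7, 5, 9, 4, 0, 12, 2, 13, 11, 15]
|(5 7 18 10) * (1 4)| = |(1 4)(5 7 18 10)| = 4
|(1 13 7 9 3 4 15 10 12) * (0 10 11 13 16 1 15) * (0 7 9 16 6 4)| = |(0 10 12 15 11 13 9 3)(1 6 4 7 16)| = 40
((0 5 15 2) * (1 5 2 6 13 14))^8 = (1 15 13)(5 6 14) = [0, 15, 2, 3, 4, 6, 14, 7, 8, 9, 10, 11, 12, 1, 5, 13]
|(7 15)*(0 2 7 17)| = 5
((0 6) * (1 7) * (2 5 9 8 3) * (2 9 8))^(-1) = (0 6)(1 7)(2 9 3 8 5) = [6, 7, 9, 8, 4, 2, 0, 1, 5, 3]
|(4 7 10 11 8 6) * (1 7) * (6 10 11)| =|(1 7 11 8 10 6 4)| =7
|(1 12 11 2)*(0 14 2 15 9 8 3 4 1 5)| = 8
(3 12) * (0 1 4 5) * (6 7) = [1, 4, 2, 12, 5, 0, 7, 6, 8, 9, 10, 11, 3] = (0 1 4 5)(3 12)(6 7)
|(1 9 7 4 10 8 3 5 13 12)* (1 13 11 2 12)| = |(1 9 7 4 10 8 3 5 11 2 12 13)| = 12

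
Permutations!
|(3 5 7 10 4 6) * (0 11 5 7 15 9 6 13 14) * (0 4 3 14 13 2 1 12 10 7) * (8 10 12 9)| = |(0 11 5 15 8 10 3)(1 9 6 14 4 2)| = 42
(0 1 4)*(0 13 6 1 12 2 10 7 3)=(0 12 2 10 7 3)(1 4 13 6)=[12, 4, 10, 0, 13, 5, 1, 3, 8, 9, 7, 11, 2, 6]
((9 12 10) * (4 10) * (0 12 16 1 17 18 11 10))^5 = (0 4 12)(1 9 11 17 16 10 18) = [4, 9, 2, 3, 12, 5, 6, 7, 8, 11, 18, 17, 0, 13, 14, 15, 10, 16, 1]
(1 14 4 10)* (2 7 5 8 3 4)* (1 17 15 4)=(1 14 2 7 5 8 3)(4 10 17 15)=[0, 14, 7, 1, 10, 8, 6, 5, 3, 9, 17, 11, 12, 13, 2, 4, 16, 15]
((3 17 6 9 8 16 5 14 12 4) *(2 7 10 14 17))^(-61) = (2 10 12 3 7 14 4)(5 16 8 9 6 17) = [0, 1, 10, 7, 2, 16, 17, 14, 9, 6, 12, 11, 3, 13, 4, 15, 8, 5]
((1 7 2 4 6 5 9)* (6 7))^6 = (1 5)(6 9) = [0, 5, 2, 3, 4, 1, 9, 7, 8, 6]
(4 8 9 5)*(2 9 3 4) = (2 9 5)(3 4 8) = [0, 1, 9, 4, 8, 2, 6, 7, 3, 5]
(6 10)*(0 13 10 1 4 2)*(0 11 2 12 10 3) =(0 13 3)(1 4 12 10 6)(2 11) =[13, 4, 11, 0, 12, 5, 1, 7, 8, 9, 6, 2, 10, 3]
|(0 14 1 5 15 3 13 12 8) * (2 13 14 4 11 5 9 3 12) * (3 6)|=70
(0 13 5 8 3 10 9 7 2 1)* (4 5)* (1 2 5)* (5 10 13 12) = (0 12 5 8 3 13 4 1)(7 10 9) = [12, 0, 2, 13, 1, 8, 6, 10, 3, 7, 9, 11, 5, 4]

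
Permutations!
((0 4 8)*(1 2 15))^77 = (0 8 4)(1 15 2) = [8, 15, 1, 3, 0, 5, 6, 7, 4, 9, 10, 11, 12, 13, 14, 2]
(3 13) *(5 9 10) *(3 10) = (3 13 10 5 9) = [0, 1, 2, 13, 4, 9, 6, 7, 8, 3, 5, 11, 12, 10]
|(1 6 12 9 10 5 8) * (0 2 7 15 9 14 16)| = 13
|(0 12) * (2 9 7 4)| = 4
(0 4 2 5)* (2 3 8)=[4, 1, 5, 8, 3, 0, 6, 7, 2]=(0 4 3 8 2 5)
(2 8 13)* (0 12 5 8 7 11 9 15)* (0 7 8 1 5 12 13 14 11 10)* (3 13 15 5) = (0 15 7 10)(1 3 13 2 8 14 11 9 5) = [15, 3, 8, 13, 4, 1, 6, 10, 14, 5, 0, 9, 12, 2, 11, 7]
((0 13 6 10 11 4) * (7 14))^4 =(14)(0 11 6)(4 10 13) =[11, 1, 2, 3, 10, 5, 0, 7, 8, 9, 13, 6, 12, 4, 14]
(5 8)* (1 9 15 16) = (1 9 15 16)(5 8) = [0, 9, 2, 3, 4, 8, 6, 7, 5, 15, 10, 11, 12, 13, 14, 16, 1]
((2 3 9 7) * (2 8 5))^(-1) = (2 5 8 7 9 3) = [0, 1, 5, 2, 4, 8, 6, 9, 7, 3]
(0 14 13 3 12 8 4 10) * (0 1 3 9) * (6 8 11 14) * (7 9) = (0 6 8 4 10 1 3 12 11 14 13 7 9) = [6, 3, 2, 12, 10, 5, 8, 9, 4, 0, 1, 14, 11, 7, 13]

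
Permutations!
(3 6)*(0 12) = (0 12)(3 6) = [12, 1, 2, 6, 4, 5, 3, 7, 8, 9, 10, 11, 0]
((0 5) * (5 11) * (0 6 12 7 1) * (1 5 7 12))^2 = (12)(0 7 6)(1 11 5) = [7, 11, 2, 3, 4, 1, 0, 6, 8, 9, 10, 5, 12]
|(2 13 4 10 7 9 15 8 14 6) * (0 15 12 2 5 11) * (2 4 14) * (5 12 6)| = |(0 15 8 2 13 14 5 11)(4 10 7 9 6 12)| = 24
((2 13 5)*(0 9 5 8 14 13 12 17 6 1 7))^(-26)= (0 9 5 2 12 17 6 1 7)(8 14 13)= [9, 7, 12, 3, 4, 2, 1, 0, 14, 5, 10, 11, 17, 8, 13, 15, 16, 6]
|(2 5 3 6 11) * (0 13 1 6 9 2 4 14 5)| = |(0 13 1 6 11 4 14 5 3 9 2)| = 11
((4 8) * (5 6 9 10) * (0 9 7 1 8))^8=(0 4 8 1 7 6 5 10 9)=[4, 7, 2, 3, 8, 10, 5, 6, 1, 0, 9]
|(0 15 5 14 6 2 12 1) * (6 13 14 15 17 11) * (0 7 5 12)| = 10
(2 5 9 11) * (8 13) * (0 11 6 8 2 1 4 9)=(0 11 1 4 9 6 8 13 2 5)=[11, 4, 5, 3, 9, 0, 8, 7, 13, 6, 10, 1, 12, 2]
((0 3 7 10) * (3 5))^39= (0 10 7 3 5)= [10, 1, 2, 5, 4, 0, 6, 3, 8, 9, 7]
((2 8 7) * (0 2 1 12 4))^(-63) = (12) = [0, 1, 2, 3, 4, 5, 6, 7, 8, 9, 10, 11, 12]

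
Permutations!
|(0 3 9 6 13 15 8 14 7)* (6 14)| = |(0 3 9 14 7)(6 13 15 8)| = 20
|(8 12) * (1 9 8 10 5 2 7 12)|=15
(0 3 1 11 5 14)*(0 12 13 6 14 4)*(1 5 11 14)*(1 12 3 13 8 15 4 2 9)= (0 13 6 12 8 15 4)(1 14 3 5 2 9)= [13, 14, 9, 5, 0, 2, 12, 7, 15, 1, 10, 11, 8, 6, 3, 4]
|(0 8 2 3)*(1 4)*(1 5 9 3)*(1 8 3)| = 4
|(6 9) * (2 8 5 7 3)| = 10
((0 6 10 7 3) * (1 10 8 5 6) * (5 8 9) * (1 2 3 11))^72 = (11) = [0, 1, 2, 3, 4, 5, 6, 7, 8, 9, 10, 11]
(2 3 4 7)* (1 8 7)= [0, 8, 3, 4, 1, 5, 6, 2, 7]= (1 8 7 2 3 4)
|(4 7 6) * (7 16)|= |(4 16 7 6)|= 4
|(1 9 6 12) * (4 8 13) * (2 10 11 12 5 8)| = 11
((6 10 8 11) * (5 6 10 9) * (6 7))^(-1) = (5 9 6 7)(8 10 11) = [0, 1, 2, 3, 4, 9, 7, 5, 10, 6, 11, 8]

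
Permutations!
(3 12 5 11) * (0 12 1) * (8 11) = (0 12 5 8 11 3 1) = [12, 0, 2, 1, 4, 8, 6, 7, 11, 9, 10, 3, 5]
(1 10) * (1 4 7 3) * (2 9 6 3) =(1 10 4 7 2 9 6 3) =[0, 10, 9, 1, 7, 5, 3, 2, 8, 6, 4]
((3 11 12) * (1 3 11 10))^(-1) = (1 10 3)(11 12) = [0, 10, 2, 1, 4, 5, 6, 7, 8, 9, 3, 12, 11]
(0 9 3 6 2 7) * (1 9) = (0 1 9 3 6 2 7) = [1, 9, 7, 6, 4, 5, 2, 0, 8, 3]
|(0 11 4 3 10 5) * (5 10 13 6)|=|(0 11 4 3 13 6 5)|=7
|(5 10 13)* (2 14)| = |(2 14)(5 10 13)| = 6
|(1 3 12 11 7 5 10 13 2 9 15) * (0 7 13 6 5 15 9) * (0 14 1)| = |(0 7 15)(1 3 12 11 13 2 14)(5 10 6)| = 21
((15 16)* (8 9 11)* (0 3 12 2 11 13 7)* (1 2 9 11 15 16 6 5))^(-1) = [7, 5, 1, 0, 4, 6, 15, 13, 11, 12, 10, 8, 3, 9, 14, 2, 16] = (16)(0 7 13 9 12 3)(1 5 6 15 2)(8 11)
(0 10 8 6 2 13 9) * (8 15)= (0 10 15 8 6 2 13 9)= [10, 1, 13, 3, 4, 5, 2, 7, 6, 0, 15, 11, 12, 9, 14, 8]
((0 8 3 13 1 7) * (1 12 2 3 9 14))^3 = [14, 8, 12, 2, 4, 5, 6, 9, 1, 7, 10, 11, 13, 3, 0] = (0 14)(1 8)(2 12 13 3)(7 9)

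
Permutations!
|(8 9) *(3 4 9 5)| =|(3 4 9 8 5)| =5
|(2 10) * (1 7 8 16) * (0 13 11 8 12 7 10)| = |(0 13 11 8 16 1 10 2)(7 12)| = 8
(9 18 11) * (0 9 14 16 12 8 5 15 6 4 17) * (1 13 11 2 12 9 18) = (0 18 2 12 8 5 15 6 4 17)(1 13 11 14 16 9) = [18, 13, 12, 3, 17, 15, 4, 7, 5, 1, 10, 14, 8, 11, 16, 6, 9, 0, 2]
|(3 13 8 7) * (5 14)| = |(3 13 8 7)(5 14)| = 4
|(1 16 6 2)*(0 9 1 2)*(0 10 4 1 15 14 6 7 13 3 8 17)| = 14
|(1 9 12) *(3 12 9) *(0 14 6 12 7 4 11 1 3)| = |(0 14 6 12 3 7 4 11 1)| = 9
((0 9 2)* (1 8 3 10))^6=(1 3)(8 10)=[0, 3, 2, 1, 4, 5, 6, 7, 10, 9, 8]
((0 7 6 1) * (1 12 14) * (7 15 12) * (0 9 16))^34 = (0 16 9 1 14 12 15) = [16, 14, 2, 3, 4, 5, 6, 7, 8, 1, 10, 11, 15, 13, 12, 0, 9]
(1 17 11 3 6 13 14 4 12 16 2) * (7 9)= (1 17 11 3 6 13 14 4 12 16 2)(7 9)= [0, 17, 1, 6, 12, 5, 13, 9, 8, 7, 10, 3, 16, 14, 4, 15, 2, 11]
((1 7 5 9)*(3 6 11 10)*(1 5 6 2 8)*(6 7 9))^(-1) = (1 8 2 3 10 11 6 5 9) = [0, 8, 3, 10, 4, 9, 5, 7, 2, 1, 11, 6]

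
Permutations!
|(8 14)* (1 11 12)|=|(1 11 12)(8 14)|=6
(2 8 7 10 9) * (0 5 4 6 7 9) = (0 5 4 6 7 10)(2 8 9) = [5, 1, 8, 3, 6, 4, 7, 10, 9, 2, 0]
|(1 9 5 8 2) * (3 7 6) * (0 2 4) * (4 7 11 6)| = |(0 2 1 9 5 8 7 4)(3 11 6)| = 24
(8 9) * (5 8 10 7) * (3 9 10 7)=(3 9 7 5 8 10)=[0, 1, 2, 9, 4, 8, 6, 5, 10, 7, 3]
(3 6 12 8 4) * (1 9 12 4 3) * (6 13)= (1 9 12 8 3 13 6 4)= [0, 9, 2, 13, 1, 5, 4, 7, 3, 12, 10, 11, 8, 6]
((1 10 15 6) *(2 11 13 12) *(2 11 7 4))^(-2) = (1 15)(2 7 4)(6 10)(11 13 12) = [0, 15, 7, 3, 2, 5, 10, 4, 8, 9, 6, 13, 11, 12, 14, 1]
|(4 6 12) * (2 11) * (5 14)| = 6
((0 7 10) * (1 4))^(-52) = [10, 1, 2, 3, 4, 5, 6, 0, 8, 9, 7] = (0 10 7)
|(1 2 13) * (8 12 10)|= |(1 2 13)(8 12 10)|= 3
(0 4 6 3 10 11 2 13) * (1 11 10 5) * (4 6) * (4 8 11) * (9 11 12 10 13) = [6, 4, 9, 5, 8, 1, 3, 7, 12, 11, 13, 2, 10, 0] = (0 6 3 5 1 4 8 12 10 13)(2 9 11)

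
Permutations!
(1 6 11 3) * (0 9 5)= (0 9 5)(1 6 11 3)= [9, 6, 2, 1, 4, 0, 11, 7, 8, 5, 10, 3]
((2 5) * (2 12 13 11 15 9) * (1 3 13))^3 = [0, 11, 1, 15, 4, 3, 6, 7, 8, 12, 10, 2, 13, 9, 14, 5] = (1 11 2)(3 15 5)(9 12 13)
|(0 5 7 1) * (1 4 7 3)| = |(0 5 3 1)(4 7)| = 4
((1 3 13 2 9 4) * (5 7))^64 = (1 9 13)(2 3 4) = [0, 9, 3, 4, 2, 5, 6, 7, 8, 13, 10, 11, 12, 1]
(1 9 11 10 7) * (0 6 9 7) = [6, 7, 2, 3, 4, 5, 9, 1, 8, 11, 0, 10] = (0 6 9 11 10)(1 7)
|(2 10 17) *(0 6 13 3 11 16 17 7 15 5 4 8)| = |(0 6 13 3 11 16 17 2 10 7 15 5 4 8)| = 14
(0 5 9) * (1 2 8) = (0 5 9)(1 2 8) = [5, 2, 8, 3, 4, 9, 6, 7, 1, 0]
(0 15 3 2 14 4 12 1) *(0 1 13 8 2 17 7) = (0 15 3 17 7)(2 14 4 12 13 8) = [15, 1, 14, 17, 12, 5, 6, 0, 2, 9, 10, 11, 13, 8, 4, 3, 16, 7]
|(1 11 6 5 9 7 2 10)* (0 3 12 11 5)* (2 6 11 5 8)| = 28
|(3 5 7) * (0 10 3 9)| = 6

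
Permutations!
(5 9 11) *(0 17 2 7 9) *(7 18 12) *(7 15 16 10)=(0 17 2 18 12 15 16 10 7 9 11 5)=[17, 1, 18, 3, 4, 0, 6, 9, 8, 11, 7, 5, 15, 13, 14, 16, 10, 2, 12]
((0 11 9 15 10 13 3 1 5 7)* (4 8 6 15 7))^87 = (0 7 9 11)(1 10 8)(3 15 4)(5 13 6) = [7, 10, 2, 15, 3, 13, 5, 9, 1, 11, 8, 0, 12, 6, 14, 4]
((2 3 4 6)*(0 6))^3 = (0 3 6 4 2) = [3, 1, 0, 6, 2, 5, 4]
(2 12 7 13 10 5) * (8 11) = [0, 1, 12, 3, 4, 2, 6, 13, 11, 9, 5, 8, 7, 10] = (2 12 7 13 10 5)(8 11)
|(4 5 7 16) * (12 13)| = 4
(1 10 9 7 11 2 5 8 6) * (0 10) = [10, 0, 5, 3, 4, 8, 1, 11, 6, 7, 9, 2] = (0 10 9 7 11 2 5 8 6 1)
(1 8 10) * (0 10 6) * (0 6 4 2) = (0 10 1 8 4 2) = [10, 8, 0, 3, 2, 5, 6, 7, 4, 9, 1]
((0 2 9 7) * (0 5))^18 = [7, 1, 5, 3, 4, 9, 6, 2, 8, 0] = (0 7 2 5 9)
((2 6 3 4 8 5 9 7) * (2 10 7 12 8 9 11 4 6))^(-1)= [0, 1, 2, 6, 11, 8, 3, 10, 12, 4, 7, 5, 9]= (3 6)(4 11 5 8 12 9)(7 10)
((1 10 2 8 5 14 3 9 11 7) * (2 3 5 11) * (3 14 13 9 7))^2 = [0, 14, 11, 1, 4, 9, 6, 10, 3, 8, 5, 7, 12, 2, 13] = (1 14 13 2 11 7 10 5 9 8 3)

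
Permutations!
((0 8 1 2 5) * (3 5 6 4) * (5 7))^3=(0 2 3)(1 4 5)(6 7 8)=[2, 4, 3, 0, 5, 1, 7, 8, 6]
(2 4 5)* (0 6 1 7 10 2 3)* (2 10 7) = (10)(0 6 1 2 4 5 3) = [6, 2, 4, 0, 5, 3, 1, 7, 8, 9, 10]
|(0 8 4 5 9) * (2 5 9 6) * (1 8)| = |(0 1 8 4 9)(2 5 6)| = 15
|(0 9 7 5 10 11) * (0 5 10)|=|(0 9 7 10 11 5)|=6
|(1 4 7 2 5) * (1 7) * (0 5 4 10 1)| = |(0 5 7 2 4)(1 10)| = 10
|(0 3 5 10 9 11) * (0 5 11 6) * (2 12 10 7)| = |(0 3 11 5 7 2 12 10 9 6)| = 10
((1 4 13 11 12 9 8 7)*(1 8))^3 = (1 11)(4 12)(7 8)(9 13) = [0, 11, 2, 3, 12, 5, 6, 8, 7, 13, 10, 1, 4, 9]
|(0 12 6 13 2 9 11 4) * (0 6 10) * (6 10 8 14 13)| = |(0 12 8 14 13 2 9 11 4 10)| = 10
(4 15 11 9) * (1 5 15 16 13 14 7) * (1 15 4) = (1 5 4 16 13 14 7 15 11 9) = [0, 5, 2, 3, 16, 4, 6, 15, 8, 1, 10, 9, 12, 14, 7, 11, 13]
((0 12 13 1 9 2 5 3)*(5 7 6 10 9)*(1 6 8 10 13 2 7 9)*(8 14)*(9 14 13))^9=(14)(6 9 7 13)=[0, 1, 2, 3, 4, 5, 9, 13, 8, 7, 10, 11, 12, 6, 14]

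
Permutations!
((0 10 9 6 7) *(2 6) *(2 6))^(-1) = (0 7 6 9 10) = [7, 1, 2, 3, 4, 5, 9, 6, 8, 10, 0]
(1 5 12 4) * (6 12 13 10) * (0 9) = (0 9)(1 5 13 10 6 12 4) = [9, 5, 2, 3, 1, 13, 12, 7, 8, 0, 6, 11, 4, 10]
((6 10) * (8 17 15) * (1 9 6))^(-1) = (1 10 6 9)(8 15 17) = [0, 10, 2, 3, 4, 5, 9, 7, 15, 1, 6, 11, 12, 13, 14, 17, 16, 8]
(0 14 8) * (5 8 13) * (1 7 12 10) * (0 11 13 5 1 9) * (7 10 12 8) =(0 14 5 7 8 11 13 1 10 9) =[14, 10, 2, 3, 4, 7, 6, 8, 11, 0, 9, 13, 12, 1, 5]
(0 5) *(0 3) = (0 5 3) = [5, 1, 2, 0, 4, 3]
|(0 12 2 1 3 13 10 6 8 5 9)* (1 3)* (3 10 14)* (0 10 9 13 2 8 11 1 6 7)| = |(0 12 8 5 13 14 3 2 9 10 7)(1 6 11)| = 33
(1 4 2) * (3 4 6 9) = [0, 6, 1, 4, 2, 5, 9, 7, 8, 3] = (1 6 9 3 4 2)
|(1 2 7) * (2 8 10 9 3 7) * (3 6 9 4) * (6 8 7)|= 6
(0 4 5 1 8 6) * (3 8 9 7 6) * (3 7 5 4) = (0 3 8 7 6)(1 9 5) = [3, 9, 2, 8, 4, 1, 0, 6, 7, 5]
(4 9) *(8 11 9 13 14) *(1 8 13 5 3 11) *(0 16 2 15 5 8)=(0 16 2 15 5 3 11 9 4 8 1)(13 14)=[16, 0, 15, 11, 8, 3, 6, 7, 1, 4, 10, 9, 12, 14, 13, 5, 2]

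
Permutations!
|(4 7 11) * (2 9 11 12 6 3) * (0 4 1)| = 10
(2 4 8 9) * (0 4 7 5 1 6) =(0 4 8 9 2 7 5 1 6) =[4, 6, 7, 3, 8, 1, 0, 5, 9, 2]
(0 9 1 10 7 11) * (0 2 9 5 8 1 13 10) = (0 5 8 1)(2 9 13 10 7 11) = [5, 0, 9, 3, 4, 8, 6, 11, 1, 13, 7, 2, 12, 10]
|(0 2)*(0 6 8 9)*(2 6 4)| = 4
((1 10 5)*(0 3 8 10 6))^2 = (0 8 5 6 3 10 1) = [8, 0, 2, 10, 4, 6, 3, 7, 5, 9, 1]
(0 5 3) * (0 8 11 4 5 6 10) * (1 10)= [6, 10, 2, 8, 5, 3, 1, 7, 11, 9, 0, 4]= (0 6 1 10)(3 8 11 4 5)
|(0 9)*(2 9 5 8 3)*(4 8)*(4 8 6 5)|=8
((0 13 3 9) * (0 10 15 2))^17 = (0 9 2 3 15 13 10) = [9, 1, 3, 15, 4, 5, 6, 7, 8, 2, 0, 11, 12, 10, 14, 13]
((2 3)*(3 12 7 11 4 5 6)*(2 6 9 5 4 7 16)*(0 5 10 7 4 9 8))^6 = (16)(4 9 10 7 11) = [0, 1, 2, 3, 9, 5, 6, 11, 8, 10, 7, 4, 12, 13, 14, 15, 16]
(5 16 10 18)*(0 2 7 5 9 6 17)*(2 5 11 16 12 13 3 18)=(0 5 12 13 3 18 9 6 17)(2 7 11 16 10)=[5, 1, 7, 18, 4, 12, 17, 11, 8, 6, 2, 16, 13, 3, 14, 15, 10, 0, 9]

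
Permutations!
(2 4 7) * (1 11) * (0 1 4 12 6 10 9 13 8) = (0 1 11 4 7 2 12 6 10 9 13 8) = [1, 11, 12, 3, 7, 5, 10, 2, 0, 13, 9, 4, 6, 8]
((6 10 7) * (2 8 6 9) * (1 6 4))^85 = (1 2 10 4 9 6 8 7) = [0, 2, 10, 3, 9, 5, 8, 1, 7, 6, 4]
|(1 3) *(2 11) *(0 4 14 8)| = |(0 4 14 8)(1 3)(2 11)| = 4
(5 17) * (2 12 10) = (2 12 10)(5 17) = [0, 1, 12, 3, 4, 17, 6, 7, 8, 9, 2, 11, 10, 13, 14, 15, 16, 5]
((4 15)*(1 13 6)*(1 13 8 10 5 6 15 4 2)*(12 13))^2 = [0, 10, 8, 3, 4, 12, 13, 7, 5, 9, 6, 11, 15, 2, 14, 1] = (1 10 6 13 2 8 5 12 15)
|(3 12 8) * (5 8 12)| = 3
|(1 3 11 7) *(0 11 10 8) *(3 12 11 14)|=20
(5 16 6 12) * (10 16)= (5 10 16 6 12)= [0, 1, 2, 3, 4, 10, 12, 7, 8, 9, 16, 11, 5, 13, 14, 15, 6]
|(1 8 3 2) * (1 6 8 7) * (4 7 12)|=4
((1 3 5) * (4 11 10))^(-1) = (1 5 3)(4 10 11) = [0, 5, 2, 1, 10, 3, 6, 7, 8, 9, 11, 4]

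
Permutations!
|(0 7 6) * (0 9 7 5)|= 6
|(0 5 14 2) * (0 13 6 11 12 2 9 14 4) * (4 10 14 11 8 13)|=9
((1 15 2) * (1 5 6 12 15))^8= (2 12 5 15 6)= [0, 1, 12, 3, 4, 15, 2, 7, 8, 9, 10, 11, 5, 13, 14, 6]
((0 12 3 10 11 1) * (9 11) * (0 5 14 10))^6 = (14) = [0, 1, 2, 3, 4, 5, 6, 7, 8, 9, 10, 11, 12, 13, 14]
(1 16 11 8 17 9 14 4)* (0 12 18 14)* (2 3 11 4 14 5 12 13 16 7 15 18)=(0 13 16 4 1 7 15 18 5 12 2 3 11 8 17 9)=[13, 7, 3, 11, 1, 12, 6, 15, 17, 0, 10, 8, 2, 16, 14, 18, 4, 9, 5]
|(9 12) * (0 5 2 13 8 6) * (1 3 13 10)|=18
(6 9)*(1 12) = (1 12)(6 9) = [0, 12, 2, 3, 4, 5, 9, 7, 8, 6, 10, 11, 1]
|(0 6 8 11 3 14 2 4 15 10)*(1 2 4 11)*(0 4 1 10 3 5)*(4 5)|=|(0 6 8 10 5)(1 2 11 4 15 3 14)|=35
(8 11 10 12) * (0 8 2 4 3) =[8, 1, 4, 0, 3, 5, 6, 7, 11, 9, 12, 10, 2] =(0 8 11 10 12 2 4 3)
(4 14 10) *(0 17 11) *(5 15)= (0 17 11)(4 14 10)(5 15)= [17, 1, 2, 3, 14, 15, 6, 7, 8, 9, 4, 0, 12, 13, 10, 5, 16, 11]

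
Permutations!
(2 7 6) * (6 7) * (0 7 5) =(0 7 5)(2 6) =[7, 1, 6, 3, 4, 0, 2, 5]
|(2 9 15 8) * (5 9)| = 5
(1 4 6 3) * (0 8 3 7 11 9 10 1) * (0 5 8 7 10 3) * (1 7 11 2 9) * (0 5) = (0 11 1 4 6 10 7 2 9 3)(5 8) = [11, 4, 9, 0, 6, 8, 10, 2, 5, 3, 7, 1]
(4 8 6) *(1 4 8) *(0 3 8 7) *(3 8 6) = (0 8 3 6 7)(1 4) = [8, 4, 2, 6, 1, 5, 7, 0, 3]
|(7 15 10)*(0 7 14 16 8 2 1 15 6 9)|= |(0 7 6 9)(1 15 10 14 16 8 2)|= 28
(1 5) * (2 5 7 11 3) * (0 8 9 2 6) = (0 8 9 2 5 1 7 11 3 6) = [8, 7, 5, 6, 4, 1, 0, 11, 9, 2, 10, 3]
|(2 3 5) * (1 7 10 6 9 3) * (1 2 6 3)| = |(1 7 10 3 5 6 9)| = 7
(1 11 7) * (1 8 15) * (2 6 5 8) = (1 11 7 2 6 5 8 15) = [0, 11, 6, 3, 4, 8, 5, 2, 15, 9, 10, 7, 12, 13, 14, 1]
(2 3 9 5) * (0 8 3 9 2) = (0 8 3 2 9 5) = [8, 1, 9, 2, 4, 0, 6, 7, 3, 5]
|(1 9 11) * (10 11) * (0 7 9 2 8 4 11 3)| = 5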